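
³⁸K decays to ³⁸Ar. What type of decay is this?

ΔA = 38 − 38 = 0; ΔZ = 18 − 19 = -1.
A is unchanged and Z drops by 1 — a proton has become a neutron (β⁺ emission or electron capture).

beta-plus decay or electron capture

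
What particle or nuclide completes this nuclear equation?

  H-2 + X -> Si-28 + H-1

Si-27

Conserve mass number: 2 + A = 28 + 1, so A = 27.
Conserve atomic number: 1 + Z = 14 + 1, so Z = 14.
Z = 14 is silicon, so the species is Si-27.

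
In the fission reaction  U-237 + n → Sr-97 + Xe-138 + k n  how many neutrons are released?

3

Conserve mass number: 238 = 97 + 138 + k, so k = 238 − 235 = 3.
Check atomic number: 92 = 38 + 54 + 0 = 92. ✓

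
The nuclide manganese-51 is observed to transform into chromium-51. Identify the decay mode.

ΔA = 51 − 51 = 0; ΔZ = 24 − 25 = -1.
A is unchanged and Z drops by 1 — a proton has become a neutron (β⁺ emission or electron capture).

beta-plus decay or electron capture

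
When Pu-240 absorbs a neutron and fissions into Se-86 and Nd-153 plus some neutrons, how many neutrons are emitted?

2

Conserve mass number: 241 = 86 + 153 + k, so k = 241 − 239 = 2.
Check atomic number: 94 = 34 + 60 + 0 = 94. ✓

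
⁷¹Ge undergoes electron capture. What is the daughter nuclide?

Electron capture: mass number changes by +0, atomic number by -1.
A: 71 = 71; Z: 32 − 1 = 31.
Z = 31 is gallium, so the daughter is ⁷¹Ga.

Ga-71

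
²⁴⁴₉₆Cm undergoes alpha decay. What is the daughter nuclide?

Alpha decay: mass number changes by -4, atomic number by -2.
A: 244 − 4 = 240; Z: 96 − 2 = 94.
Z = 94 is plutonium, so the daughter is ²⁴⁰₉₄Pu.

Pu-240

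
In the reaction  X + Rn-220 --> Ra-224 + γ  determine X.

Conserve mass number: A + 220 = 224 + 0, so A = 4.
Conserve atomic number: Z + 86 = 88 + 0, so Z = 2.
A = 4 and Z = 2 is He-4 — an alpha particle.

alpha particle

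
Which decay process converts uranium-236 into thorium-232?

alpha decay

ΔA = 232 − 236 = -4; ΔZ = 90 − 92 = -2.
A drops by 4 and Z drops by 2 — the signature of alpha emission.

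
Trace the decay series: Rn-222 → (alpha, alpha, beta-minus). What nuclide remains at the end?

Bi-214

Start: (A, Z) = (222, 86).
After α: (218, 84).
After α: (214, 82).
After β⁻: (214, 83).
Z = 83 is bismuth.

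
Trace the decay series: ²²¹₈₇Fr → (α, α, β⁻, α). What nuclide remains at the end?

Pb-209

Start: (A, Z) = (221, 87).
After α: (217, 85).
After α: (213, 83).
After β⁻: (213, 84).
After α: (209, 82).
Z = 82 is lead.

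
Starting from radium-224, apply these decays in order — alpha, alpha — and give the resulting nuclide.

Start: (A, Z) = (224, 88).
After α: (220, 86).
After α: (216, 84).
Z = 84 is polonium.

Po-216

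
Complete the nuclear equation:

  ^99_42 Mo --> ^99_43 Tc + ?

Conserve mass number: 99 = 99 + A, so A = 0.
Conserve atomic number: 42 = 43 + Z, so Z = -1.
A = 0 and Z = -1 is ^0_-1 e — a beta-minus particle.

beta-minus particle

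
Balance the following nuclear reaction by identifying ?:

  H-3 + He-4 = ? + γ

Li-7

Conserve mass number: 3 + 4 = A + 0, so A = 7.
Conserve atomic number: 1 + 2 = Z + 0, so Z = 3.
Z = 3 is lithium, so the species is Li-7.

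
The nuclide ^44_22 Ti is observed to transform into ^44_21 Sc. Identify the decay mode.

ΔA = 44 − 44 = 0; ΔZ = 21 − 22 = -1.
A is unchanged and Z drops by 1 — a proton has become a neutron (β⁺ emission or electron capture).

beta-plus decay or electron capture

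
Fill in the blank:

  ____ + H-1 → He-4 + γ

Conserve mass number: A + 1 = 4 + 0, so A = 3.
Conserve atomic number: Z + 1 = 2 + 0, so Z = 1.
A = 3 and Z = 1 is H-3 — a triton.

triton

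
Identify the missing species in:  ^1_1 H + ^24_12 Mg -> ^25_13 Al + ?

gamma ray

Conserve mass number: 1 + 24 = 25 + A, so A = 0.
Conserve atomic number: 1 + 12 = 13 + Z, so Z = 0.
A = 0 and Z = 0 is ^0_0 γ — a gamma ray.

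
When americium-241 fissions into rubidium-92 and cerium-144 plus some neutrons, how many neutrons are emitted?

Conserve mass number: 241 = 92 + 144 + k, so k = 241 − 236 = 5.
Check atomic number: 95 = 37 + 58 + 0 = 95. ✓

5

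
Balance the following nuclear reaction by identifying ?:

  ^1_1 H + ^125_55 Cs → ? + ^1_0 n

Ba-125

Conserve mass number: 1 + 125 = A + 1, so A = 125.
Conserve atomic number: 1 + 55 = Z + 0, so Z = 56.
Z = 56 is barium, so the species is ^125_56 Ba.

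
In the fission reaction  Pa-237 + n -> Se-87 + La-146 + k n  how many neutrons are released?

Conserve mass number: 238 = 87 + 146 + k, so k = 238 − 233 = 5.
Check atomic number: 91 = 34 + 57 + 0 = 91. ✓

5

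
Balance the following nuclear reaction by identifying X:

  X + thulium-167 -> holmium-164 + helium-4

Conserve mass number: A + 167 = 164 + 4, so A = 1.
Conserve atomic number: Z + 69 = 67 + 2, so Z = 0.
A = 1 and Z = 0 is neutron — a neutron.

neutron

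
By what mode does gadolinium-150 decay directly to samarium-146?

alpha decay

ΔA = 146 − 150 = -4; ΔZ = 62 − 64 = -2.
A drops by 4 and Z drops by 2 — the signature of alpha emission.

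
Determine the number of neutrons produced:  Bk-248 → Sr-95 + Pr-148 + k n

Conserve mass number: 248 = 95 + 148 + k, so k = 248 − 243 = 5.
Check atomic number: 97 = 38 + 59 + 0 = 97. ✓

5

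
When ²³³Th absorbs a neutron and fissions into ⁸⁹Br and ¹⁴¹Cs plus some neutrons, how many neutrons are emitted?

Conserve mass number: 234 = 89 + 141 + k, so k = 234 − 230 = 4.
Check atomic number: 90 = 35 + 55 + 0 = 90. ✓

4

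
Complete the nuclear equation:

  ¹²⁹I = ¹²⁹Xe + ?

Conserve mass number: 129 = 129 + A, so A = 0.
Conserve atomic number: 53 = 54 + Z, so Z = -1.
A = 0 and Z = -1 is e⁻ — a beta-minus particle.

beta-minus particle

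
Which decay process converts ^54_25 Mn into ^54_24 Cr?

beta-plus decay or electron capture

ΔA = 54 − 54 = 0; ΔZ = 24 − 25 = -1.
A is unchanged and Z drops by 1 — a proton has become a neutron (β⁺ emission or electron capture).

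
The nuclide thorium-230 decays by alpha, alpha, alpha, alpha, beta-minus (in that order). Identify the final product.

Bi-214

Start: (A, Z) = (230, 90).
After α: (226, 88).
After α: (222, 86).
After α: (218, 84).
After α: (214, 82).
After β⁻: (214, 83).
Z = 83 is bismuth.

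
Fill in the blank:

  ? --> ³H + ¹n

Conserve mass number: A = 3 + 1, so A = 4.
Conserve atomic number: Z = 1 + 0, so Z = 1.
Z = 1 is hydrogen, so the species is ⁴H.

H-4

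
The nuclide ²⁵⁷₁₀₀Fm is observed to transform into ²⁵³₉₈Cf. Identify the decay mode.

ΔA = 253 − 257 = -4; ΔZ = 98 − 100 = -2.
A drops by 4 and Z drops by 2 — the signature of alpha emission.

alpha decay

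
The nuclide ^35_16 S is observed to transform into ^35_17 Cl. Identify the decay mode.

beta-minus decay

ΔA = 35 − 35 = 0; ΔZ = 17 − 16 = +1.
A is unchanged and Z rises by 1 — a neutron has become a proton (β⁻ decay).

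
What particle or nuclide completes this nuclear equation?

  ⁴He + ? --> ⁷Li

triton

Conserve mass number: 4 + A = 7, so A = 3.
Conserve atomic number: 2 + Z = 3, so Z = 1.
A = 3 and Z = 1 is ³H — a triton.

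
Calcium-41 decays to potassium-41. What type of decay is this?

beta-plus decay or electron capture

ΔA = 41 − 41 = 0; ΔZ = 19 − 20 = -1.
A is unchanged and Z drops by 1 — a proton has become a neutron (β⁺ emission or electron capture).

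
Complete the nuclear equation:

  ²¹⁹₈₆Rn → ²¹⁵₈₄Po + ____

Conserve mass number: 219 = 215 + A, so A = 4.
Conserve atomic number: 86 = 84 + Z, so Z = 2.
A = 4 and Z = 2 is ⁴₂He — an alpha particle.

alpha particle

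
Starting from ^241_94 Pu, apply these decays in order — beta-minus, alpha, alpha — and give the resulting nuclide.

Pa-233

Start: (A, Z) = (241, 94).
After β⁻: (241, 95).
After α: (237, 93).
After α: (233, 91).
Z = 91 is protactinium.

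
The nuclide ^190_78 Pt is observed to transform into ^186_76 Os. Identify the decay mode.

alpha decay

ΔA = 186 − 190 = -4; ΔZ = 76 − 78 = -2.
A drops by 4 and Z drops by 2 — the signature of alpha emission.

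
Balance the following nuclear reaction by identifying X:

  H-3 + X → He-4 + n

Conserve mass number: 3 + A = 4 + 1, so A = 2.
Conserve atomic number: 1 + Z = 2 + 0, so Z = 1.
A = 2 and Z = 1 is H-2 — a deuteron.

deuteron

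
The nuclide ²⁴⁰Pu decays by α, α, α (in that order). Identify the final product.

Start: (A, Z) = (240, 94).
After α: (236, 92).
After α: (232, 90).
After α: (228, 88).
Z = 88 is radium.

Ra-228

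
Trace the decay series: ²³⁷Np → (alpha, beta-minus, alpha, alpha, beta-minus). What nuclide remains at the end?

Ac-225

Start: (A, Z) = (237, 93).
After α: (233, 91).
After β⁻: (233, 92).
After α: (229, 90).
After α: (225, 88).
After β⁻: (225, 89).
Z = 89 is actinium.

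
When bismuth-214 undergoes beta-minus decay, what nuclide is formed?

Beta-minus decay: mass number changes by +0, atomic number by +1.
A: 214 = 214; Z: 83 + 1 = 84.
Z = 84 is polonium, so the daughter is polonium-214.

Po-214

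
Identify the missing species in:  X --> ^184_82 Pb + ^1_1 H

Conserve mass number: A = 184 + 1, so A = 185.
Conserve atomic number: Z = 82 + 1, so Z = 83.
Z = 83 is bismuth, so the species is ^185_83 Bi.

Bi-185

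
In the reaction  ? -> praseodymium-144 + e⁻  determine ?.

Ce-144

Conserve mass number: A = 144 + 0, so A = 144.
Conserve atomic number: Z = 59 − 1, so Z = 58.
Z = 58 is cerium, so the species is cerium-144.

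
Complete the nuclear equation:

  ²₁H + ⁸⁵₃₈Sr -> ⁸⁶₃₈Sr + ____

Conserve mass number: 2 + 85 = 86 + A, so A = 1.
Conserve atomic number: 1 + 38 = 38 + Z, so Z = 1.
A = 1 and Z = 1 is ¹₁H — a proton.

proton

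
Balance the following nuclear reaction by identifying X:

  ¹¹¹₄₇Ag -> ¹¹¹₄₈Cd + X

Conserve mass number: 111 = 111 + A, so A = 0.
Conserve atomic number: 47 = 48 + Z, so Z = -1.
A = 0 and Z = -1 is ⁰₋₁e — a beta-minus particle.

beta-minus particle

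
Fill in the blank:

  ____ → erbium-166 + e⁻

Conserve mass number: A = 166 + 0, so A = 166.
Conserve atomic number: Z = 68 − 1, so Z = 67.
Z = 67 is holmium, so the species is holmium-166.

Ho-166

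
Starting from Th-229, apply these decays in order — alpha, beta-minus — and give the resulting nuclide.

Start: (A, Z) = (229, 90).
After α: (225, 88).
After β⁻: (225, 89).
Z = 89 is actinium.

Ac-225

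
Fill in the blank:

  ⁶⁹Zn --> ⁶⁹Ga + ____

beta-minus particle

Conserve mass number: 69 = 69 + A, so A = 0.
Conserve atomic number: 30 = 31 + Z, so Z = -1.
A = 0 and Z = -1 is e⁻ — a beta-minus particle.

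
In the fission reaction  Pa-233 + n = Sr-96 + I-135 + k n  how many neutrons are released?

Conserve mass number: 234 = 96 + 135 + k, so k = 234 − 231 = 3.
Check atomic number: 91 = 38 + 53 + 0 = 91. ✓

3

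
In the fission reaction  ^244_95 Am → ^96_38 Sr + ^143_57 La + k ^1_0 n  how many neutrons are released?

Conserve mass number: 244 = 96 + 143 + k, so k = 244 − 239 = 5.
Check atomic number: 95 = 38 + 57 + 0 = 95. ✓

5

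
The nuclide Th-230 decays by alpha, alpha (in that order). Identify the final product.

Start: (A, Z) = (230, 90).
After α: (226, 88).
After α: (222, 86).
Z = 86 is radon.

Rn-222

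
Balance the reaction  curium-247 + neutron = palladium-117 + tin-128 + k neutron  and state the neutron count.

Conserve mass number: 248 = 117 + 128 + k, so k = 248 − 245 = 3.
Check atomic number: 96 = 46 + 50 + 0 = 96. ✓

3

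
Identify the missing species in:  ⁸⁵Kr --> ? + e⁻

Conserve mass number: 85 = A + 0, so A = 85.
Conserve atomic number: 36 = Z − 1, so Z = 37.
Z = 37 is rubidium, so the species is ⁸⁵Rb.

Rb-85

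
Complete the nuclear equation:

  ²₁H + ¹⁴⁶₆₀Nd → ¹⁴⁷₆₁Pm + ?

neutron

Conserve mass number: 2 + 146 = 147 + A, so A = 1.
Conserve atomic number: 1 + 60 = 61 + Z, so Z = 0.
A = 1 and Z = 0 is ¹₀n — a neutron.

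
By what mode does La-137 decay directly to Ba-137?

ΔA = 137 − 137 = 0; ΔZ = 56 − 57 = -1.
A is unchanged and Z drops by 1 — a proton has become a neutron (β⁺ emission or electron capture).

beta-plus decay or electron capture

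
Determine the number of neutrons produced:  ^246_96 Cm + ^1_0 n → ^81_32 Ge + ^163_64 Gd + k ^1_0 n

3

Conserve mass number: 247 = 81 + 163 + k, so k = 247 − 244 = 3.
Check atomic number: 96 = 32 + 64 + 0 = 96. ✓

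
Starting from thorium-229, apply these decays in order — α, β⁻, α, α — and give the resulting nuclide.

Start: (A, Z) = (229, 90).
After α: (225, 88).
After β⁻: (225, 89).
After α: (221, 87).
After α: (217, 85).
Z = 85 is astatine.

At-217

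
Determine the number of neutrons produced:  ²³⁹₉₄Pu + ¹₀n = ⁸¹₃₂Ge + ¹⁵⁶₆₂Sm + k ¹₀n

3

Conserve mass number: 240 = 81 + 156 + k, so k = 240 − 237 = 3.
Check atomic number: 94 = 32 + 62 + 0 = 94. ✓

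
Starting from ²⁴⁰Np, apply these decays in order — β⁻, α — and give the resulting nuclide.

Start: (A, Z) = (240, 93).
After β⁻: (240, 94).
After α: (236, 92).
Z = 92 is uranium.

U-236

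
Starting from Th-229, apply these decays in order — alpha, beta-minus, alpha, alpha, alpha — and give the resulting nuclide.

Bi-213

Start: (A, Z) = (229, 90).
After α: (225, 88).
After β⁻: (225, 89).
After α: (221, 87).
After α: (217, 85).
After α: (213, 83).
Z = 83 is bismuth.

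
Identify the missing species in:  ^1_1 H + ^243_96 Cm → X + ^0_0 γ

Conserve mass number: 1 + 243 = A + 0, so A = 244.
Conserve atomic number: 1 + 96 = Z + 0, so Z = 97.
Z = 97 is berkelium, so the species is ^244_97 Bk.

Bk-244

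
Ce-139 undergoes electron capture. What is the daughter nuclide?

La-139

Electron capture: mass number changes by +0, atomic number by -1.
A: 139 = 139; Z: 58 − 1 = 57.
Z = 57 is lanthanum, so the daughter is La-139.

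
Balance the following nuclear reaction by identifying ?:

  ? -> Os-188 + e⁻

Re-188

Conserve mass number: A = 188 + 0, so A = 188.
Conserve atomic number: Z = 76 − 1, so Z = 75.
Z = 75 is rhenium, so the species is Re-188.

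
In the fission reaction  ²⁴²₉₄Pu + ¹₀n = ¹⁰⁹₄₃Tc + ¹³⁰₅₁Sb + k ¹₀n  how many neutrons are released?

Conserve mass number: 243 = 109 + 130 + k, so k = 243 − 239 = 4.
Check atomic number: 94 = 43 + 51 + 0 = 94. ✓

4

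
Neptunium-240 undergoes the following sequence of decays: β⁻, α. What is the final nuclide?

U-236

Start: (A, Z) = (240, 93).
After β⁻: (240, 94).
After α: (236, 92).
Z = 92 is uranium.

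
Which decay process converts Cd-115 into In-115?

beta-minus decay

ΔA = 115 − 115 = 0; ΔZ = 49 − 48 = +1.
A is unchanged and Z rises by 1 — a neutron has become a proton (β⁻ decay).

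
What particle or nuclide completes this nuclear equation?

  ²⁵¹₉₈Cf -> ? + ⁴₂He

Conserve mass number: 251 = A + 4, so A = 247.
Conserve atomic number: 98 = Z + 2, so Z = 96.
Z = 96 is curium, so the species is ²⁴⁷₉₆Cm.

Cm-247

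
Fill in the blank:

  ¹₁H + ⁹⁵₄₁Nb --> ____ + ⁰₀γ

Mo-96

Conserve mass number: 1 + 95 = A + 0, so A = 96.
Conserve atomic number: 1 + 41 = Z + 0, so Z = 42.
Z = 42 is molybdenum, so the species is ⁹⁶₄₂Mo.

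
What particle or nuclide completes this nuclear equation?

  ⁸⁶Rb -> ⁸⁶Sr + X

beta-minus particle

Conserve mass number: 86 = 86 + A, so A = 0.
Conserve atomic number: 37 = 38 + Z, so Z = -1.
A = 0 and Z = -1 is e⁻ — a beta-minus particle.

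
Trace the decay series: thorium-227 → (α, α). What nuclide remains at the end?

Start: (A, Z) = (227, 90).
After α: (223, 88).
After α: (219, 86).
Z = 86 is radon.

Rn-219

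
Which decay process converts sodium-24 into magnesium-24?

beta-minus decay

ΔA = 24 − 24 = 0; ΔZ = 12 − 11 = +1.
A is unchanged and Z rises by 1 — a neutron has become a proton (β⁻ decay).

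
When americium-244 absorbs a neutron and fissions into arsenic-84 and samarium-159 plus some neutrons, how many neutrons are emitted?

2

Conserve mass number: 245 = 84 + 159 + k, so k = 245 − 243 = 2.
Check atomic number: 95 = 33 + 62 + 0 = 95. ✓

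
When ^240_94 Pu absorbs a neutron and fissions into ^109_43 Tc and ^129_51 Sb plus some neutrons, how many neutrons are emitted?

Conserve mass number: 241 = 109 + 129 + k, so k = 241 − 238 = 3.
Check atomic number: 94 = 43 + 51 + 0 = 94. ✓

3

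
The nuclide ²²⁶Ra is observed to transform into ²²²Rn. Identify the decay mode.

ΔA = 222 − 226 = -4; ΔZ = 86 − 88 = -2.
A drops by 4 and Z drops by 2 — the signature of alpha emission.

alpha decay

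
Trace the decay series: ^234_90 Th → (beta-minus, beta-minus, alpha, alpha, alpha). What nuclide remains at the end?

Start: (A, Z) = (234, 90).
After β⁻: (234, 91).
After β⁻: (234, 92).
After α: (230, 90).
After α: (226, 88).
After α: (222, 86).
Z = 86 is radon.

Rn-222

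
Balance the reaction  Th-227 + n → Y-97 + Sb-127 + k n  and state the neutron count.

Conserve mass number: 228 = 97 + 127 + k, so k = 228 − 224 = 4.
Check atomic number: 90 = 39 + 51 + 0 = 90. ✓

4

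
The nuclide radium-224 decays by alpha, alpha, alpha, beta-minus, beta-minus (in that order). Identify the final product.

Start: (A, Z) = (224, 88).
After α: (220, 86).
After α: (216, 84).
After α: (212, 82).
After β⁻: (212, 83).
After β⁻: (212, 84).
Z = 84 is polonium.

Po-212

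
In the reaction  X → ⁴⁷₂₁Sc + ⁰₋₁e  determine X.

Conserve mass number: A = 47 + 0, so A = 47.
Conserve atomic number: Z = 21 − 1, so Z = 20.
Z = 20 is calcium, so the species is ⁴⁷₂₀Ca.

Ca-47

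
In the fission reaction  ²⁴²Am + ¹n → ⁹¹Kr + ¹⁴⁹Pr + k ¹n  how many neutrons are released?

Conserve mass number: 243 = 91 + 149 + k, so k = 243 − 240 = 3.
Check atomic number: 95 = 36 + 59 + 0 = 95. ✓

3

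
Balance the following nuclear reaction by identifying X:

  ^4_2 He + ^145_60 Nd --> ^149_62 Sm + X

Conserve mass number: 4 + 145 = 149 + A, so A = 0.
Conserve atomic number: 2 + 60 = 62 + Z, so Z = 0.
A = 0 and Z = 0 is ^0_0 γ — a gamma ray.

gamma ray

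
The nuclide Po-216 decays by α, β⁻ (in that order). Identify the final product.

Start: (A, Z) = (216, 84).
After α: (212, 82).
After β⁻: (212, 83).
Z = 83 is bismuth.

Bi-212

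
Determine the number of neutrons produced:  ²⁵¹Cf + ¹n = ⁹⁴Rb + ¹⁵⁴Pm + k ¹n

Conserve mass number: 252 = 94 + 154 + k, so k = 252 − 248 = 4.
Check atomic number: 98 = 37 + 61 + 0 = 98. ✓

4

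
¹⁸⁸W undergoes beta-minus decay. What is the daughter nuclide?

Beta-minus decay: mass number changes by +0, atomic number by +1.
A: 188 = 188; Z: 74 + 1 = 75.
Z = 75 is rhenium, so the daughter is ¹⁸⁸Re.

Re-188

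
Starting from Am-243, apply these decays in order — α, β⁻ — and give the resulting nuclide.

Start: (A, Z) = (243, 95).
After α: (239, 93).
After β⁻: (239, 94).
Z = 94 is plutonium.

Pu-239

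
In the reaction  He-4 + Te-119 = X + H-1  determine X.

Conserve mass number: 4 + 119 = A + 1, so A = 122.
Conserve atomic number: 2 + 52 = Z + 1, so Z = 53.
Z = 53 is iodine, so the species is I-122.

I-122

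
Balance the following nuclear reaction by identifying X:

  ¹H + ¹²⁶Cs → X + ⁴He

Conserve mass number: 1 + 126 = A + 4, so A = 123.
Conserve atomic number: 1 + 55 = Z + 2, so Z = 54.
Z = 54 is xenon, so the species is ¹²³Xe.

Xe-123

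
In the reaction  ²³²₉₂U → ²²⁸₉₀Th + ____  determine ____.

Conserve mass number: 232 = 228 + A, so A = 4.
Conserve atomic number: 92 = 90 + Z, so Z = 2.
A = 4 and Z = 2 is ⁴₂He — an alpha particle.

alpha particle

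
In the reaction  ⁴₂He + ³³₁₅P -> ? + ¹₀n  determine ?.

Cl-36

Conserve mass number: 4 + 33 = A + 1, so A = 36.
Conserve atomic number: 2 + 15 = Z + 0, so Z = 17.
Z = 17 is chlorine, so the species is ³⁶₁₇Cl.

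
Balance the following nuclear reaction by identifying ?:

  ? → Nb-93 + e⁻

Zr-93

Conserve mass number: A = 93 + 0, so A = 93.
Conserve atomic number: Z = 41 − 1, so Z = 40.
Z = 40 is zirconium, so the species is Zr-93.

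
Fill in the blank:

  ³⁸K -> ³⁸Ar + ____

positron

Conserve mass number: 38 = 38 + A, so A = 0.
Conserve atomic number: 19 = 18 + Z, so Z = 1.
A = 0 and Z = 1 is e⁺ — a positron.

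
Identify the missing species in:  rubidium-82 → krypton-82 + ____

positron

Conserve mass number: 82 = 82 + A, so A = 0.
Conserve atomic number: 37 = 36 + Z, so Z = 1.
A = 0 and Z = 1 is e⁺ — a positron.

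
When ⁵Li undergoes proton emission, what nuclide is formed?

He-4

Proton emission: mass number changes by -1, atomic number by -1.
A: 5 − 1 = 4; Z: 3 − 1 = 2.
Z = 2 is helium, so the daughter is ⁴He.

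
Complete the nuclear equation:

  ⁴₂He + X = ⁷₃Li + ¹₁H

alpha particle

Conserve mass number: 4 + A = 7 + 1, so A = 4.
Conserve atomic number: 2 + Z = 3 + 1, so Z = 2.
A = 4 and Z = 2 is ⁴₂He — an alpha particle.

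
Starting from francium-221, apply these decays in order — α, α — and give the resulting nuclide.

Start: (A, Z) = (221, 87).
After α: (217, 85).
After α: (213, 83).
Z = 83 is bismuth.

Bi-213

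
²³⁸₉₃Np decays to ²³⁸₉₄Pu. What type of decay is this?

ΔA = 238 − 238 = 0; ΔZ = 94 − 93 = +1.
A is unchanged and Z rises by 1 — a neutron has become a proton (β⁻ decay).

beta-minus decay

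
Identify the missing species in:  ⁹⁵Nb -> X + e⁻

Conserve mass number: 95 = A + 0, so A = 95.
Conserve atomic number: 41 = Z − 1, so Z = 42.
Z = 42 is molybdenum, so the species is ⁹⁵Mo.

Mo-95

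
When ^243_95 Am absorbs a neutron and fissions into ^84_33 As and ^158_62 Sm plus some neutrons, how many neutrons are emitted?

Conserve mass number: 244 = 84 + 158 + k, so k = 244 − 242 = 2.
Check atomic number: 95 = 33 + 62 + 0 = 95. ✓

2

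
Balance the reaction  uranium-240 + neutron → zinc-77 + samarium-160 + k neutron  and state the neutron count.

4

Conserve mass number: 241 = 77 + 160 + k, so k = 241 − 237 = 4.
Check atomic number: 92 = 30 + 62 + 0 = 92. ✓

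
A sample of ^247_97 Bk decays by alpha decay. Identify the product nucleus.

Alpha decay: mass number changes by -4, atomic number by -2.
A: 247 − 4 = 243; Z: 97 − 2 = 95.
Z = 95 is americium, so the daughter is ^243_95 Am.

Am-243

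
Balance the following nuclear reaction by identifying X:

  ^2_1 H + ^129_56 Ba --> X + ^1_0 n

La-130

Conserve mass number: 2 + 129 = A + 1, so A = 130.
Conserve atomic number: 1 + 56 = Z + 0, so Z = 57.
Z = 57 is lanthanum, so the species is ^130_57 La.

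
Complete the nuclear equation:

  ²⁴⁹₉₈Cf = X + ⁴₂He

Cm-245

Conserve mass number: 249 = A + 4, so A = 245.
Conserve atomic number: 98 = Z + 2, so Z = 96.
Z = 96 is curium, so the species is ²⁴⁵₉₆Cm.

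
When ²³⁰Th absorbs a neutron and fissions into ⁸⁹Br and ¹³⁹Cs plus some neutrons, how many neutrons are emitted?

Conserve mass number: 231 = 89 + 139 + k, so k = 231 − 228 = 3.
Check atomic number: 90 = 35 + 55 + 0 = 90. ✓

3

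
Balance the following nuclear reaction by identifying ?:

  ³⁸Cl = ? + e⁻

Conserve mass number: 38 = A + 0, so A = 38.
Conserve atomic number: 17 = Z − 1, so Z = 18.
Z = 18 is argon, so the species is ³⁸Ar.

Ar-38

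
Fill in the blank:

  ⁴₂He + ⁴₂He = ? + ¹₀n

Conserve mass number: 4 + 4 = A + 1, so A = 7.
Conserve atomic number: 2 + 2 = Z + 0, so Z = 4.
Z = 4 is beryllium, so the species is ⁷₄Be.

Be-7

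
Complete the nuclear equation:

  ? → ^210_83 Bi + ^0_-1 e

Conserve mass number: A = 210 + 0, so A = 210.
Conserve atomic number: Z = 83 − 1, so Z = 82.
Z = 82 is lead, so the species is ^210_82 Pb.

Pb-210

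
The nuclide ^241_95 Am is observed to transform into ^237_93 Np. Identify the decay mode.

alpha decay

ΔA = 237 − 241 = -4; ΔZ = 93 − 95 = -2.
A drops by 4 and Z drops by 2 — the signature of alpha emission.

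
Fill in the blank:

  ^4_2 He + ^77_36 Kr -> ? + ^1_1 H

Rb-80

Conserve mass number: 4 + 77 = A + 1, so A = 80.
Conserve atomic number: 2 + 36 = Z + 1, so Z = 37.
Z = 37 is rubidium, so the species is ^80_37 Rb.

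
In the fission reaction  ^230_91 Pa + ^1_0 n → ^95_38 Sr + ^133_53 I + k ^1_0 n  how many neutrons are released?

Conserve mass number: 231 = 95 + 133 + k, so k = 231 − 228 = 3.
Check atomic number: 91 = 38 + 53 + 0 = 91. ✓

3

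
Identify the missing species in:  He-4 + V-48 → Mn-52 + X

Conserve mass number: 4 + 48 = 52 + A, so A = 0.
Conserve atomic number: 2 + 23 = 25 + Z, so Z = 0.
A = 0 and Z = 0 is γ — a gamma ray.

gamma ray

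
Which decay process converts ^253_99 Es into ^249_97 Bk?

ΔA = 249 − 253 = -4; ΔZ = 97 − 99 = -2.
A drops by 4 and Z drops by 2 — the signature of alpha emission.

alpha decay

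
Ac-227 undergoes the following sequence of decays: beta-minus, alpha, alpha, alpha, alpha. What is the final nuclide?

Start: (A, Z) = (227, 89).
After β⁻: (227, 90).
After α: (223, 88).
After α: (219, 86).
After α: (215, 84).
After α: (211, 82).
Z = 82 is lead.

Pb-211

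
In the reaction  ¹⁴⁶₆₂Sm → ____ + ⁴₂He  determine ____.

Nd-142

Conserve mass number: 146 = A + 4, so A = 142.
Conserve atomic number: 62 = Z + 2, so Z = 60.
Z = 60 is neodymium, so the species is ¹⁴²₆₀Nd.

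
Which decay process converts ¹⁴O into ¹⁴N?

beta-plus decay or electron capture

ΔA = 14 − 14 = 0; ΔZ = 7 − 8 = -1.
A is unchanged and Z drops by 1 — a proton has become a neutron (β⁺ emission or electron capture).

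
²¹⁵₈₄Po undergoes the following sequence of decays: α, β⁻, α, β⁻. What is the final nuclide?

Pb-207

Start: (A, Z) = (215, 84).
After α: (211, 82).
After β⁻: (211, 83).
After α: (207, 81).
After β⁻: (207, 82).
Z = 82 is lead.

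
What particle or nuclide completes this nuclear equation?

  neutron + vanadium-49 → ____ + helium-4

Conserve mass number: 1 + 49 = A + 4, so A = 46.
Conserve atomic number: 0 + 23 = Z + 2, so Z = 21.
Z = 21 is scandium, so the species is scandium-46.

Sc-46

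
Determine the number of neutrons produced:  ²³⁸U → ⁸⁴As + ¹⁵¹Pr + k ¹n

3

Conserve mass number: 238 = 84 + 151 + k, so k = 238 − 235 = 3.
Check atomic number: 92 = 33 + 59 + 0 = 92. ✓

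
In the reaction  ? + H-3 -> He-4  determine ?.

proton

Conserve mass number: A + 3 = 4, so A = 1.
Conserve atomic number: Z + 1 = 2, so Z = 1.
A = 1 and Z = 1 is H-1 — a proton.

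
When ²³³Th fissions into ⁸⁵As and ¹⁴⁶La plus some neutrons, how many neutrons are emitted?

Conserve mass number: 233 = 85 + 146 + k, so k = 233 − 231 = 2.
Check atomic number: 90 = 33 + 57 + 0 = 90. ✓

2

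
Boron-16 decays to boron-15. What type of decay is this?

neutron emission

ΔA = 15 − 16 = -1; ΔZ = 5 − 5 = +0.
A drops by 1 with Z unchanged — a neutron was emitted.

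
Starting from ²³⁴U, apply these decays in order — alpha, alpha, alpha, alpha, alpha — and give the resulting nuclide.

Start: (A, Z) = (234, 92).
After α: (230, 90).
After α: (226, 88).
After α: (222, 86).
After α: (218, 84).
After α: (214, 82).
Z = 82 is lead.

Pb-214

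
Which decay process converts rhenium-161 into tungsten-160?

ΔA = 160 − 161 = -1; ΔZ = 74 − 75 = -1.
A drops by 1 and Z drops by 1 — a proton was emitted.

proton emission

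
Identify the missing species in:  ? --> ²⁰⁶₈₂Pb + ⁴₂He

Conserve mass number: A = 206 + 4, so A = 210.
Conserve atomic number: Z = 82 + 2, so Z = 84.
Z = 84 is polonium, so the species is ²¹⁰₈₄Po.

Po-210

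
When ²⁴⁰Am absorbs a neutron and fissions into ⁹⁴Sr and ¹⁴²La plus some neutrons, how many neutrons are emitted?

5

Conserve mass number: 241 = 94 + 142 + k, so k = 241 − 236 = 5.
Check atomic number: 95 = 38 + 57 + 0 = 95. ✓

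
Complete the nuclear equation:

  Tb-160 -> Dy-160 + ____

Conserve mass number: 160 = 160 + A, so A = 0.
Conserve atomic number: 65 = 66 + Z, so Z = -1.
A = 0 and Z = -1 is e⁻ — a beta-minus particle.

beta-minus particle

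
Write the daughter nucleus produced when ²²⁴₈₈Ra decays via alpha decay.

Rn-220

Alpha decay: mass number changes by -4, atomic number by -2.
A: 224 − 4 = 220; Z: 88 − 2 = 86.
Z = 86 is radon, so the daughter is ²²⁰₈₆Rn.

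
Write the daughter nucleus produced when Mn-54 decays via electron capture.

Electron capture: mass number changes by +0, atomic number by -1.
A: 54 = 54; Z: 25 − 1 = 24.
Z = 24 is chromium, so the daughter is Cr-54.

Cr-54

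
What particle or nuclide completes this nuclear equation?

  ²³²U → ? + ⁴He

Conserve mass number: 232 = A + 4, so A = 228.
Conserve atomic number: 92 = Z + 2, so Z = 90.
Z = 90 is thorium, so the species is ²²⁸Th.

Th-228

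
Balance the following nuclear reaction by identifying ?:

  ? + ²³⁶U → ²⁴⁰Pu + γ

Conserve mass number: A + 236 = 240 + 0, so A = 4.
Conserve atomic number: Z + 92 = 94 + 0, so Z = 2.
A = 4 and Z = 2 is ⁴He — an alpha particle.

alpha particle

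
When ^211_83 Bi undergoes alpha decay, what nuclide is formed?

Tl-207

Alpha decay: mass number changes by -4, atomic number by -2.
A: 211 − 4 = 207; Z: 83 − 2 = 81.
Z = 81 is thallium, so the daughter is ^207_81 Tl.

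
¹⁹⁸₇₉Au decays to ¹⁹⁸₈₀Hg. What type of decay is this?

beta-minus decay

ΔA = 198 − 198 = 0; ΔZ = 80 − 79 = +1.
A is unchanged and Z rises by 1 — a neutron has become a proton (β⁻ decay).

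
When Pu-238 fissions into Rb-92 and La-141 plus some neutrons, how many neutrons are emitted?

5

Conserve mass number: 238 = 92 + 141 + k, so k = 238 − 233 = 5.
Check atomic number: 94 = 37 + 57 + 0 = 94. ✓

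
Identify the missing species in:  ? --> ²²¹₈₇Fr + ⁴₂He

Conserve mass number: A = 221 + 4, so A = 225.
Conserve atomic number: Z = 87 + 2, so Z = 89.
Z = 89 is actinium, so the species is ²²⁵₈₉Ac.

Ac-225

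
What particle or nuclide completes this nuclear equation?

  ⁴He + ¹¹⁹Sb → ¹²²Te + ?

proton

Conserve mass number: 4 + 119 = 122 + A, so A = 1.
Conserve atomic number: 2 + 51 = 52 + Z, so Z = 1.
A = 1 and Z = 1 is ¹H — a proton.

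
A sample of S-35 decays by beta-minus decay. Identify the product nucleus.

Beta-minus decay: mass number changes by +0, atomic number by +1.
A: 35 = 35; Z: 16 + 1 = 17.
Z = 17 is chlorine, so the daughter is Cl-35.

Cl-35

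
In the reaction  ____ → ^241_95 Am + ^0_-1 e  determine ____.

Pu-241

Conserve mass number: A = 241 + 0, so A = 241.
Conserve atomic number: Z = 95 − 1, so Z = 94.
Z = 94 is plutonium, so the species is ^241_94 Pu.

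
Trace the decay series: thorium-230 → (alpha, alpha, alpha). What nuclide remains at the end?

Start: (A, Z) = (230, 90).
After α: (226, 88).
After α: (222, 86).
After α: (218, 84).
Z = 84 is polonium.

Po-218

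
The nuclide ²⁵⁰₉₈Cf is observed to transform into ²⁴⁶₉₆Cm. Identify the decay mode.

ΔA = 246 − 250 = -4; ΔZ = 96 − 98 = -2.
A drops by 4 and Z drops by 2 — the signature of alpha emission.

alpha decay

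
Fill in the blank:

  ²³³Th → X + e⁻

Pa-233

Conserve mass number: 233 = A + 0, so A = 233.
Conserve atomic number: 90 = Z − 1, so Z = 91.
Z = 91 is protactinium, so the species is ²³³Pa.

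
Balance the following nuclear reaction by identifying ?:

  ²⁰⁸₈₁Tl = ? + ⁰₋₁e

Pb-208

Conserve mass number: 208 = A + 0, so A = 208.
Conserve atomic number: 81 = Z − 1, so Z = 82.
Z = 82 is lead, so the species is ²⁰⁸₈₂Pb.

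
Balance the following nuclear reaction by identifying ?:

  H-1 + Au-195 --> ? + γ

Conserve mass number: 1 + 195 = A + 0, so A = 196.
Conserve atomic number: 1 + 79 = Z + 0, so Z = 80.
Z = 80 is mercury, so the species is Hg-196.

Hg-196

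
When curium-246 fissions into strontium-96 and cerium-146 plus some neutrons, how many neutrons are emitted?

Conserve mass number: 246 = 96 + 146 + k, so k = 246 − 242 = 4.
Check atomic number: 96 = 38 + 58 + 0 = 96. ✓

4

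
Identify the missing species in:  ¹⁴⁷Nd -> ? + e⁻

Pm-147

Conserve mass number: 147 = A + 0, so A = 147.
Conserve atomic number: 60 = Z − 1, so Z = 61.
Z = 61 is promethium, so the species is ¹⁴⁷Pm.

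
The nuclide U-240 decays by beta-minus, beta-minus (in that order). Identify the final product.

Pu-240

Start: (A, Z) = (240, 92).
After β⁻: (240, 93).
After β⁻: (240, 94).
Z = 94 is plutonium.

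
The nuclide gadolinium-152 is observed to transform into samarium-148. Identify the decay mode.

ΔA = 148 − 152 = -4; ΔZ = 62 − 64 = -2.
A drops by 4 and Z drops by 2 — the signature of alpha emission.

alpha decay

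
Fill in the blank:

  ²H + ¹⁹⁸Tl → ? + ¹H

Tl-199

Conserve mass number: 2 + 198 = A + 1, so A = 199.
Conserve atomic number: 1 + 81 = Z + 1, so Z = 81.
Z = 81 is thallium, so the species is ¹⁹⁹Tl.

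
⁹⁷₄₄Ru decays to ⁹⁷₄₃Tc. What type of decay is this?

beta-plus decay or electron capture

ΔA = 97 − 97 = 0; ΔZ = 43 − 44 = -1.
A is unchanged and Z drops by 1 — a proton has become a neutron (β⁺ emission or electron capture).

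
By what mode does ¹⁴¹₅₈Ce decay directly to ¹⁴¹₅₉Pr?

beta-minus decay

ΔA = 141 − 141 = 0; ΔZ = 59 − 58 = +1.
A is unchanged and Z rises by 1 — a neutron has become a proton (β⁻ decay).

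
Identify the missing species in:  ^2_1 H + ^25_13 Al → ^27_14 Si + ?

gamma ray

Conserve mass number: 2 + 25 = 27 + A, so A = 0.
Conserve atomic number: 1 + 13 = 14 + Z, so Z = 0.
A = 0 and Z = 0 is ^0_0 γ — a gamma ray.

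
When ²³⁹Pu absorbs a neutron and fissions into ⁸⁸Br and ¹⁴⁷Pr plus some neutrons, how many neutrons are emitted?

5

Conserve mass number: 240 = 88 + 147 + k, so k = 240 − 235 = 5.
Check atomic number: 94 = 35 + 59 + 0 = 94. ✓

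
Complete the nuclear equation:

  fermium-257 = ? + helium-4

Cf-253

Conserve mass number: 257 = A + 4, so A = 253.
Conserve atomic number: 100 = Z + 2, so Z = 98.
Z = 98 is californium, so the species is californium-253.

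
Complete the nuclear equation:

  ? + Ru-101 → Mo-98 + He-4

Conserve mass number: A + 101 = 98 + 4, so A = 1.
Conserve atomic number: Z + 44 = 42 + 2, so Z = 0.
A = 1 and Z = 0 is n — a neutron.

neutron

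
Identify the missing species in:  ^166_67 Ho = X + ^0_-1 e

Conserve mass number: 166 = A + 0, so A = 166.
Conserve atomic number: 67 = Z − 1, so Z = 68.
Z = 68 is erbium, so the species is ^166_68 Er.

Er-166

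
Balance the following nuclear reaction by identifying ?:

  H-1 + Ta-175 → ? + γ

Conserve mass number: 1 + 175 = A + 0, so A = 176.
Conserve atomic number: 1 + 73 = Z + 0, so Z = 74.
Z = 74 is tungsten, so the species is W-176.

W-176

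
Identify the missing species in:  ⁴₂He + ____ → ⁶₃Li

deuteron

Conserve mass number: 4 + A = 6, so A = 2.
Conserve atomic number: 2 + Z = 3, so Z = 1.
A = 2 and Z = 1 is ²₁H — a deuteron.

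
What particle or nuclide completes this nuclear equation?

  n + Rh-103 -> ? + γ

Rh-104

Conserve mass number: 1 + 103 = A + 0, so A = 104.
Conserve atomic number: 0 + 45 = Z + 0, so Z = 45.
Z = 45 is rhodium, so the species is Rh-104.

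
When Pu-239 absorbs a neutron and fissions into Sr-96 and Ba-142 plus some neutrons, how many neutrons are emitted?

2

Conserve mass number: 240 = 96 + 142 + k, so k = 240 − 238 = 2.
Check atomic number: 94 = 38 + 56 + 0 = 94. ✓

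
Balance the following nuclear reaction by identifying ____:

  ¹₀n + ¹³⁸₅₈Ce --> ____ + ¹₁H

Conserve mass number: 1 + 138 = A + 1, so A = 138.
Conserve atomic number: 0 + 58 = Z + 1, so Z = 57.
Z = 57 is lanthanum, so the species is ¹³⁸₅₇La.

La-138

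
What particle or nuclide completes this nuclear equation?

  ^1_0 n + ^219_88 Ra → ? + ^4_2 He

Conserve mass number: 1 + 219 = A + 4, so A = 216.
Conserve atomic number: 0 + 88 = Z + 2, so Z = 86.
Z = 86 is radon, so the species is ^216_86 Rn.

Rn-216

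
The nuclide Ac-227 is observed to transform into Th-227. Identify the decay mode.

ΔA = 227 − 227 = 0; ΔZ = 90 − 89 = +1.
A is unchanged and Z rises by 1 — a neutron has become a proton (β⁻ decay).

beta-minus decay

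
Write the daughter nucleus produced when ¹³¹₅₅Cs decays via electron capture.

Electron capture: mass number changes by +0, atomic number by -1.
A: 131 = 131; Z: 55 − 1 = 54.
Z = 54 is xenon, so the daughter is ¹³¹₅₄Xe.

Xe-131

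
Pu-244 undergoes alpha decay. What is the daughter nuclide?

Alpha decay: mass number changes by -4, atomic number by -2.
A: 244 − 4 = 240; Z: 94 − 2 = 92.
Z = 92 is uranium, so the daughter is U-240.

U-240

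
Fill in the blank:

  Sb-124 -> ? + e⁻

Conserve mass number: 124 = A + 0, so A = 124.
Conserve atomic number: 51 = Z − 1, so Z = 52.
Z = 52 is tellurium, so the species is Te-124.

Te-124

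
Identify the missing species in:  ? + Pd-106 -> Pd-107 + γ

Conserve mass number: A + 106 = 107 + 0, so A = 1.
Conserve atomic number: Z + 46 = 46 + 0, so Z = 0.
A = 1 and Z = 0 is n — a neutron.

neutron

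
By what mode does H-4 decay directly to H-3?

neutron emission

ΔA = 3 − 4 = -1; ΔZ = 1 − 1 = +0.
A drops by 1 with Z unchanged — a neutron was emitted.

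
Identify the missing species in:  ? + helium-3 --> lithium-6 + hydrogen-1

alpha particle

Conserve mass number: A + 3 = 6 + 1, so A = 4.
Conserve atomic number: Z + 2 = 3 + 1, so Z = 2.
A = 4 and Z = 2 is helium-4 — an alpha particle.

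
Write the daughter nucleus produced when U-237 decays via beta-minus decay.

Np-237

Beta-minus decay: mass number changes by +0, atomic number by +1.
A: 237 = 237; Z: 92 + 1 = 93.
Z = 93 is neptunium, so the daughter is Np-237.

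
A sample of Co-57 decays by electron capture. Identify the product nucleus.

Electron capture: mass number changes by +0, atomic number by -1.
A: 57 = 57; Z: 27 − 1 = 26.
Z = 26 is iron, so the daughter is Fe-57.

Fe-57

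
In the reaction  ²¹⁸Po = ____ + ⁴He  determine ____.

Pb-214

Conserve mass number: 218 = A + 4, so A = 214.
Conserve atomic number: 84 = Z + 2, so Z = 82.
Z = 82 is lead, so the species is ²¹⁴Pb.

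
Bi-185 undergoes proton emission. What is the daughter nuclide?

Proton emission: mass number changes by -1, atomic number by -1.
A: 185 − 1 = 184; Z: 83 − 1 = 82.
Z = 82 is lead, so the daughter is Pb-184.

Pb-184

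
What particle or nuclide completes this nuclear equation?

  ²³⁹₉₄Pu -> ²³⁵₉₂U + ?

alpha particle

Conserve mass number: 239 = 235 + A, so A = 4.
Conserve atomic number: 94 = 92 + Z, so Z = 2.
A = 4 and Z = 2 is ⁴₂He — an alpha particle.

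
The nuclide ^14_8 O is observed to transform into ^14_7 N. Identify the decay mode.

ΔA = 14 − 14 = 0; ΔZ = 7 − 8 = -1.
A is unchanged and Z drops by 1 — a proton has become a neutron (β⁺ emission or electron capture).

beta-plus decay or electron capture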